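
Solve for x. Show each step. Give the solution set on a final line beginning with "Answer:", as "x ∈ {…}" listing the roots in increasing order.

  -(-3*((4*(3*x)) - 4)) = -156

Step 1. [-(-3*((4*(3*x)) - 4)) = -156] flip signs both sides, so neg: -3*((4*(3*x)) - 4) = 156.
Step 2. [-3*((4*(3*x)) - 4) = 156] divide by the outer -3. So div: (4*(3*x)) - 4 = -52.
Step 3. [(4*(3*x)) - 4 = -52] -4 is outermost — add 4 both sides ⇒ sub: 4*(3*x) = -48.
Step 4. [4*(3*x) = -48] leading coefficient 4: divide by 4, so div: 3*x = -12.
Step 5. [3*x = -12] LHS = 3·(…); ÷3 both sides, so div: x = -4.

Answer: x ∈ {-4}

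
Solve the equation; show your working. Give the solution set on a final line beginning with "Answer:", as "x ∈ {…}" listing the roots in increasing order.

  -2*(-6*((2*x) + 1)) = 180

Step 1. [-2*(-6*((2*x) + 1)) = 180] LHS = -2·(…); ÷-2 both sides ⇒ div: -6*((2*x) + 1) = -90.
Step 2. [-6*((2*x) + 1) = -90] divide by the outer -6. So div: (2*x) + 1 = 15.
Step 3. [(2*x) + 1 = 15] subtract 1: x sits inside (… + 1), so sub: 2*x = 14.
Step 4. [2*x = 14] LHS = 2·(…); ÷2 both sides. So div: x = 7.

Answer: x ∈ {7}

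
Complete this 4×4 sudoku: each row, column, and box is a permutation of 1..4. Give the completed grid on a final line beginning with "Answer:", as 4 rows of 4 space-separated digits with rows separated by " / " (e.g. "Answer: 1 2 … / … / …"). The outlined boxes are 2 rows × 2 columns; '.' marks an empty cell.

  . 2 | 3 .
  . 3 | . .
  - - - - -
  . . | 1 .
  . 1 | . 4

Step 1. [r1c1∈{1,4}] r1c1 is the only open cell in row 1 admitting 4, so r1c1=4.
Step 2. [r4c3∈{2}] r4c3 has the single candidate 2 ⇒ r4c3=2.
Step 3. [r2c1∈{1}] nothing but 1 survives at r2c1 ⇒ r2c1=1.
Step 4. [r3c4∈{3}] r3c4 is down to just 3. So r3c4=3.
Step 5. [r2c4∈{2}] only 2 remains possible at r2c4, so r2c4=2.
Step 6. [r3c1∈{2}] r3c1's peers cover all but 2. So r3c1=2.
Step 7. [r1c4∈{1}] r1c4 is down to just 1. So r1c4=1.
Step 8. [r4c1∈{3}] only 3 remains possible at r4c1, so r4c1=3.
Step 9. [r3c2∈{4}] r3c2 is down to just 4. So r3c2=4.
Step 10. [r2c3∈{4}] r2c3's peers cover all but 4 ⇒ r2c3=4.

Answer: 4 2 3 1 / 1 3 4 2 / 2 4 1 3 / 3 1 2 4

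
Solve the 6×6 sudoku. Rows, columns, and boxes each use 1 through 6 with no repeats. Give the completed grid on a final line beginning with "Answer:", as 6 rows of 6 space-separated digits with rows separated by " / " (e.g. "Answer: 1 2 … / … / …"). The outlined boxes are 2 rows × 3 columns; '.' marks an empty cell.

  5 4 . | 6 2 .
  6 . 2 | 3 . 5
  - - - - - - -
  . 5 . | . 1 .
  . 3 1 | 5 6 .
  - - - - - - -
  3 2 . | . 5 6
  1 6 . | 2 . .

Step 1. [r3c4∈{4}] nothing but 4 survives at r3c4 ⇒ r3c4=4.
Step 2. [r6c6∈{3,4}] r6c6 is the only open cell in col 6 admitting 4, so r6c6=4.
Step 3. [r3c1∈{2}] nothing but 2 survives at r3c1 ⇒ r3c1=2.
Step 4. [r2c5∈{4}] r2c5 is down to just 4, so r2c5=4.
Step 5. [r3c3∈{6}] only 6 remains possible at r3c3. So r3c3=6.
Step 6. [r5c3∈{4}] r5c3 is down to just 4. So r5c3=4.
Step 7. [r3c6∈{3}] r3c6 has the single candidate 3. So r3c6=3.
Step 8. [r1c3∈{3}] r1c3 has the single candidate 3. So r1c3=3.
Step 9. [r4c1∈{4}] r4c1's peers cover all but 4, so r4c1=4.
Step 10. [r4c6∈{2}] r4c6's peers cover all but 2, so r4c6=2.
Step 11. [r6c5∈{3}] only 3 remains possible at r6c5 ⇒ r6c5=3.
Step 12. [r1c6∈{1}] only 1 remains possible at r1c6. So r1c6=1.
Step 13. [r5c4∈{1}] r5c4 has the single candidate 1, so r5c4=1.
Step 14. [r6c3∈{5}] only 5 remains possible at r6c3 ⇒ r6c3=5.
Step 15. [r2c2∈{1}] r2c2's peers cover all but 1, so r2c2=1.

Answer: 5 4 3 6 2 1 / 6 1 2 3 4 5 / 2 5 6 4 1 3 / 4 3 1 5 6 2 / 3 2 4 1 5 6 / 1 6 5 2 3 4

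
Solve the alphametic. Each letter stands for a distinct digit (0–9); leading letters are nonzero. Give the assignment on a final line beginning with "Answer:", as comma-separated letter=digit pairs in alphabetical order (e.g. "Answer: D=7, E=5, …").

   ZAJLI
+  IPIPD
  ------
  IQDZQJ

Step 1. [col 1: I + D ≡ J (mod 10)] several values work for J in column 1 (I + D ≡ J (mod 10), carry-in 0); try J=7 ⇒ J=7.
Step 2. [col 1: I + D ≡ J (mod 10)] no forcing yet in column 1 (carry-in 0); D=6 is free and consistent — try it, so D=6.
Step 3. [col 1: I + D ≡ J (mod 10)] column 1 reads I+D+carry(0)=J with D=6, J=7; with digits 6,7 already taken and all letters distinct, the only value for I is 1. So I=1.
Step 4. [col 2: L + P ≡ Q (mod 10)] several values work for P in column 2 (L + P ≡ Q (mod 10), carry-in 0); try P=2 ⇒ P=2.
Step 5. [col 2: L + P ≡ Q (mod 10)] L=8 is one option consistent with column 2 (L + P ≡ Q (mod 10), carry-in 0) — take it. So L=8.
Step 6. [col 2: L + P ≡ Q (mod 10)] in column 2 we have L+P≡Q with carry-in 0; given L=8, P=2 and digits 1,2,6,7,8 already taken and all letters distinct, that pins Q to 0, so Q=0.
Step 7. [col 3: J + I ≡ Z (mod 10)] in column 3 we have J+I≡Z with carry-in 1; given J=7, I=1 and digits 0,1,2,6,7,8 already taken and all letters distinct, that pins Z to 9. So Z=9.
Step 8. [col 4: A + P ≡ D (mod 10)] in column 4 we have A+P≡D with carry-in 0; given P=2, D=6 and digits 0,1,2,6,7,8,9 already taken and all letters distinct, that pins A to 4 ⇒ A=4.

Answer: A=4, D=6, I=1, J=7, L=8, P=2, Q=0, Z=9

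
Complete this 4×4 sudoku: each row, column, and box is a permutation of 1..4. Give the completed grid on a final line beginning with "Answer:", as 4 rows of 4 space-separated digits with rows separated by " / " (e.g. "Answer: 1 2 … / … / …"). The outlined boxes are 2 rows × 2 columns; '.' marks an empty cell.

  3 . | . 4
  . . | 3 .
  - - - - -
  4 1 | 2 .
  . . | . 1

Step 1. [r1c2∈{2}] r1c2 is down to just 2, so r1c2=2.
Step 2. [r2c4∈{2}] r2c4's peers cover all but 2. So r2c4=2.
Step 3. [r4c2∈{3}] only 3 remains possible at r4c2 ⇒ r4c2=3.
Step 4. [r3c4∈{3}] r3c4's peers cover all but 3. So r3c4=3.
Step 5. [r2c1∈{1}] nothing but 1 survives at r2c1, so r2c1=1.
Step 6. [r4c1∈{2}] r4c1 is down to just 2 ⇒ r4c1=2.
Step 7. [r4c3∈{4}] r4c3 is down to just 4, so r4c3=4.
Step 8. [r1c3∈{1}] only 1 remains possible at r1c3, so r1c3=1.
Step 9. [r2c2∈{4}] nothing but 4 survives at r2c2, so r2c2=4.

Answer: 3 2 1 4 / 1 4 3 2 / 4 1 2 3 / 2 3 4 1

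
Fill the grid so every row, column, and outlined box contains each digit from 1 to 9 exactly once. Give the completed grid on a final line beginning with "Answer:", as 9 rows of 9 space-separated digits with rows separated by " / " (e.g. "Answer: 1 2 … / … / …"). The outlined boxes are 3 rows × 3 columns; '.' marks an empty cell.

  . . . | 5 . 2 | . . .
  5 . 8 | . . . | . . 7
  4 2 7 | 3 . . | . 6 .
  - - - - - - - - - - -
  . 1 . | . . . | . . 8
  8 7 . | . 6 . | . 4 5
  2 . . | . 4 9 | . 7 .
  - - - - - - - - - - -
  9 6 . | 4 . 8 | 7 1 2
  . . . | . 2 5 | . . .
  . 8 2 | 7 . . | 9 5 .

Step 1. [r3c6∈{1}] nothing but 1 survives at r3c6, so r3c6=1.
Step 2. [r2c7∈{1,2,3,4}] row 2 places 1 nowhere but r2c7. So r2c7=1.
Step 3. [r2c5∈{9}] r2c5 has the single candidate 9 ⇒ r2c5=9.
Step 4. [r2c2∈{3}] only 3 remains possible at r2c2, so r2c2=3.
Step 5. [r9c9∈{3,4,6}] across row 9, 4 lands solely at r9c9 ⇒ r9c9=4.
Step 6. [r5c6∈{3}] r5c6 has the single candidate 3. So r5c6=3.
Step 7. [r4c3∈{3,4,5,6,9}] across row 4, 4 lands solely at r4c3. So r4c3=4.
Step 8. [r1c2∈{9}] r1c2's peers cover all but 9 ⇒ r1c2=9.
Step 9. [r1c9∈{3}] only 3 remains possible at r1c9, so r1c9=3.
Step 10. [r1c8∈{8}] nothing but 8 survives at r1c8, so r1c8=8.
Step 11. [r8c8∈{3}] nothing but 3 survives at r8c8, so r8c8=3.
Step 12. [r8c3∈{1}] nothing but 1 survives at r8c3 ⇒ r8c3=1.
Step 13. [r8c9∈{6}] nothing but 6 survives at r8c9, so r8c9=6.
Step 14. [r4c4∈{2}] nothing but 2 survives at r4c4, so r4c4=2.
Step 15. [r9c1∈{3}] only 3 remains possible at r9c1, so r9c1=3.
Step 16. [r4c1∈{6}] only 6 remains possible at r4c1. So r4c1=6.
Step 17. [r6c3∈{3,5}] r6c3 is the only open cell in col 3 admitting 3, so r6c3=3.
Step 18. [r9c6∈{6}] r9c6 has the single candidate 6, so r9c6=6.
Step 19. [r6c4∈{1,8}] across row 6, 8 lands solely at r6c4, so r6c4=8.
Step 20. [r1c5∈{7}] r1c5 is down to just 7. So r1c5=7.
Step 21. [r4c8∈{9}] r4c8 is down to just 9. So r4c8=9.
Step 22. [r5c4∈{1}] nothing but 1 survives at r5c4 ⇒ r5c4=1.
Step 23. [r1c3∈{6}] r1c3 is down to just 6. So r1c3=6.
Step 24. [r5c3∈{9}] only 9 remains possible at r5c3, so r5c3=9.
Step 25. [r2c6∈{4}] r2c6 has the single candidate 4, so r2c6=4.
Step 26. [r6c7∈{6}] nothing but 6 survives at r6c7 ⇒ r6c7=6.
Step 27. [r4c7∈{3}] nothing but 3 survives at r4c7. So r4c7=3.
Step 28. [r8c1∈{7}] only 7 remains possible at r8c1, so r8c1=7.
Step 29. [r8c7∈{8}] only 8 remains possible at r8c7. So r8c7=8.
Step 30. [r1c1∈{1}] only 1 remains possible at r1c1, so r1c1=1.
Step 31. [r6c9∈{1}] r6c9 is down to just 1, so r6c9=1.
Step 32. [r2c4∈{6}] only 6 remains possible at r2c4. So r2c4=6.
Step 33. [r8c2∈{4}] r8c2 has the single candidate 4. So r8c2=4.
Step 34. [r4c5∈{5}] only 5 remains possible at r4c5, so r4c5=5.
Step 35. [r9c5∈{1}] r9c5's peers cover all but 1, so r9c5=1.
Step 36. [r6c2∈{5}] r6c2 is down to just 5. So r6c2=5.
Step 37. [r8c4∈{9}] r8c4's peers cover all but 9 ⇒ r8c4=9.
Step 38. [r7c3∈{5}] r7c3 is down to just 5 ⇒ r7c3=5.
Step 39. [r3c7∈{5}] only 5 remains possible at r3c7, so r3c7=5.
Step 40. [r5c7∈{2}] nothing but 2 survives at r5c7, so r5c7=2.
Step 41. [r4c6∈{7}] nothing but 7 survives at r4c6, so r4c6=7.
Step 42. [r2c8∈{2}] r2c8 is down to just 2 ⇒ r2c8=2.
Step 43. [r3c9∈{9}] only 9 remains possible at r3c9 ⇒ r3c9=9.
Step 44. [r1c7∈{4}] only 4 remains possible at r1c7 ⇒ r1c7=4.
Step 45. [r3c5∈{8}] nothing but 8 survives at r3c5. So r3c5=8.
Step 46. [r7c5∈{3}] nothing but 3 survives at r7c5 ⇒ r7c5=3.

Answer: 1 9 6 5 7 2 4 8 3 / 5 3 8 6 9 4 1 2 7 / 4 2 7 3 8 1 5 6 9 / 6 1 4 2 5 7 3 9 8 / 8 7 9 1 6 3 2 4 5 / 2 5 3 8 4 9 6 7 1 / 9 6 5 4 3 8 7 1 2 / 7 4 1 9 2 5 8 3 6 / 3 8 2 7 1 6 9 5 4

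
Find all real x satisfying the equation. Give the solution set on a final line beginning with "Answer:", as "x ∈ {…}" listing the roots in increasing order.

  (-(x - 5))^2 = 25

Step 1. [(-(x - 5))^2 = 25] √ both sides: 25 ≥ 0 gives two branches. So sqrt: -(x - 5) = 5 or -5.
Step 2. [-(x - 5) = 5 or -5] leading − — multiply by −1, so neg: x - 5 = -5 or 5.
Step 3. [x - 5 = -5 or 5] peel the -5: add 5 from each side ⇒ sub: x = 0 or 10.

Answer: x ∈ {0, 10}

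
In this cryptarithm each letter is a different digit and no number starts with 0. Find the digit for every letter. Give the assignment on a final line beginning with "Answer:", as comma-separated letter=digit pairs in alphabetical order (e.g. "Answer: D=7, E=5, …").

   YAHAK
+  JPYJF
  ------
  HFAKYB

Step 1. [col 1: K + F ≡ B (mod 10)] column 1 (K + F ≡ B (mod 10), carry-in 0) doesn't pin K yet; pick K=5 and continue. So K=5.
Step 2. [H] H is the leading digit of a 6-digit sum of two 5-digit numbers; the final carry is exactly 1. So H=1.
Step 3. [col 1: K + F ≡ B (mod 10)] no forcing yet in column 1 (carry-in 0); B=7 is free and consistent — try it ⇒ B=7.
Step 4. [col 1: K + F ≡ B (mod 10)] in column 1 we have K+F≡B with carry-in 0; given K=5, B=7 and digits 1,5,7 already taken and all letters distinct, that pins F to 2, so F=2.
Step 5. [col 2: A + J ≡ Y (mod 10)] column 2 (A + J ≡ Y (mod 10), carry-in 0) doesn't pin J yet; pick J=9 and continue. So J=9.
Step 6. [col 2: A + J ≡ Y (mod 10)] from column 2 (J=9, carry-in 0, digits 1,2,5,7,9 already taken and all letters distinct): Y must equal 3, so Y=3.
Step 7. [col 2: A + J ≡ Y (mod 10)] column 2 reads A+J+carry(0)=Y with J=9, Y=3; with digits 1,2,3,5,7,9 already taken and all letters distinct, the only value for A is 4 ⇒ A=4.
Step 8. [col 4: A + P ≡ A (mod 10)] column 4: given A=4, carry-in 0, and digits 1,2,3,4,5,7,9 already taken and all letters distinct, A+P≡A (mod 10) forces P=0 ⇒ P=0.

Answer: A=4, B=7, F=2, H=1, J=9, K=5, P=0, Y=3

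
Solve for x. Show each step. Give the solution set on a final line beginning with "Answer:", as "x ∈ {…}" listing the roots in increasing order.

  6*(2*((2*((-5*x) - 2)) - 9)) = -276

Step 1. [6*(2*((2*((-5*x) - 2)) - 9)) = -276] 6·(inner) — divide through by 6, so div: 2*((2*((-5*x) - 2)) - 9) = -46.
Step 2. [2*((2*((-5*x) - 2)) - 9) = -46] divide by the outer 2. So div: (2*((-5*x) - 2)) - 9 = -23.
Step 3. [(2*((-5*x) - 2)) - 9 = -23] -9 is outermost — add 9 both sides ⇒ sub: 2*((-5*x) - 2) = -14.
Step 4. [2*((-5*x) - 2) = -14] 2 out front; divide by 2 ⇒ div: (-5*x) - 2 = -7.
Step 5. [(-5*x) - 2 = -7] the outer -2 inverts by adding 2 ⇒ sub: -5*x = -5.
Step 6. [-5*x = -5] -5·(inner) — divide through by -5 ⇒ div: x = 1.

Answer: x ∈ {1}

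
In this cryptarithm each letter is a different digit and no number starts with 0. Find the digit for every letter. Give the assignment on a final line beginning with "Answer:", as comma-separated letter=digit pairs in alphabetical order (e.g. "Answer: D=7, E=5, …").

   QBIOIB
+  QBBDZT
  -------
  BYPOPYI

Step 1. [col 1: B + T ≡ I (mod 10)] column 1 (B + T ≡ I (mod 10), carry-in 0) doesn't pin T yet; pick T=8 and continue. So T=8.
Step 2. [col 1: B + T ≡ I (mod 10)] B=1 is one option consistent with column 1 (B + T ≡ I (mod 10), carry-in 0) — take it ⇒ B=1.
Step 3. [col 1: B + T ≡ I (mod 10)] column 1: given B=1, T=8, carry-in 0, and digits 1,8 already taken and all letters distinct, B+T≡I (mod 10) forces I=9 ⇒ I=9.
Step 4. [col 2: I + Z ≡ Y (mod 10)] column 2 (I + Z ≡ Y (mod 10), carry-in 0) doesn't pin Z yet; pick Z=5 and continue ⇒ Z=5.
Step 5. [col 2: I + Z ≡ Y (mod 10)] from column 2 (I=9, Z=5, carry-in 0, digits 1,5,8,9 already taken and all letters distinct): Y must equal 4, so Y=4.
Step 6. [col 3: O + D ≡ P (mod 10)] no forcing yet in column 3 (carry-in 1); D=2 is free and consistent — try it. So D=2.
Step 7. [col 3: O + D ≡ P (mod 10)] column 3 (O + D ≡ P (mod 10), carry-in 1) doesn't pin P yet; pick P=3 and continue, so P=3.
Step 8. [col 3: O + D ≡ P (mod 10)] in column 3 we have O+D≡P with carry-in 1; given D=2, P=3 and digits 1,2,3,4,5,8,9 already taken and all letters distinct, that pins O to 0, so O=0.
Step 9. [col 6: Q + Q ≡ Y (mod 10)] column 6: given Y=4, carry-in 0, and digits 0,1,2,3,4,5,8,9 already taken and all letters distinct, Q+Q≡Y (mod 10) forces Q=7 ⇒ Q=7.

Answer: B=1, D=2, I=9, O=0, P=3, Q=7, T=8, Y=4, Z=5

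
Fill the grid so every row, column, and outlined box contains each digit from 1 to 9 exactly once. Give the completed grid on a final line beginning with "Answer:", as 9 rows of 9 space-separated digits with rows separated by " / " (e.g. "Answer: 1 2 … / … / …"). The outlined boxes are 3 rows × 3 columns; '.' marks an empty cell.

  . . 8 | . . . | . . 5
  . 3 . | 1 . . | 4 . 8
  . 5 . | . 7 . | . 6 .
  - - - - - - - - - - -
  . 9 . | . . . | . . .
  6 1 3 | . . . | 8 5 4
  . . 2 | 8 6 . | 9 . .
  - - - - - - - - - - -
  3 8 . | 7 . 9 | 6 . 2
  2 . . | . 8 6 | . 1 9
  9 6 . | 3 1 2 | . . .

Step 1. [r9c9∈{7}] r9c9 is down to just 7, so r9c9=7.
Step 2. [r1c2∈{2,4,7}] across col 2, 2 lands solely at r1c2. So r1c2=2.
Step 3. [r2c1∈{7}] r2c1 has the single candidate 7, so r2c1=7.
Step 4. [r8c7∈{3,5}] 3 has one home in row 8: r8c7. So r8c7=3.
Step 5. [r2c6∈{5}] only 5 remains possible at r2c6 ⇒ r2c6=5.
Step 6. [r7c3∈{1,4,5}] row 7 places 1 nowhere but r7c3. So r7c3=1.
Step 7. [r6c1∈{4,5}] row 6 places 5 nowhere but r6c1, so r6c1=5.
Step 8. [r7c5∈{4,5}] r7c5 is the only open cell in row 7 admitting 5. So r7c5=5.
Step 9. [r8c4∈{4}] r8c4 is down to just 4. So r8c4=4.
Step 10. [r9c3∈{4,5}] in box 7, 4 fits only at r9c3 ⇒ r9c3=4.
Step 11. [r4c3∈{7}] only 7 remains possible at r4c3, so r4c3=7.
Step 12. [r6c8∈{3,7}] r6c8 is the only open cell in box 6 admitting 7, so r6c8=7.
Step 13. [r4c9∈{1,3,6}] row 4 places 6 nowhere but r4c9, so r4c9=6.
Step 14. [r3c3∈{9}] only 9 remains possible at r3c3 ⇒ r3c3=9.
Step 15. [r3c4∈{2}] r3c4's peers cover all but 2. So r3c4=2.
Step 16. [r2c5∈{9}] r2c5 is down to just 9 ⇒ r2c5=9.
Step 17. [r3c7∈{1}] r3c7's peers cover all but 1 ⇒ r3c7=1.
Step 18. [r3c9∈{3}] r3c9 has the single candidate 3. So r3c9=3.
Step 19. [r6c6∈{1,3,4}] r6c6 is the only open cell in row 6 admitting 3. So r6c6=3.
Step 20. [r1c6∈{4}] r1c6 is down to just 4, so r1c6=4.
Step 21. [r4c7∈{2}] only 2 remains possible at r4c7, so r4c7=2.
Step 22. [r4c5∈{4}] r4c5 has the single candidate 4 ⇒ r4c5=4.
Step 23. [r8c2∈{7}] nothing but 7 survives at r8c2, so r8c2=7.
Step 24. [r3c1∈{4}] r3c1's peers cover all but 4 ⇒ r3c1=4.
Step 25. [r5c4∈{9}] r5c4 has the single candidate 9, so r5c4=9.
Step 26. [r7c8∈{4}] r7c8 is down to just 4, so r7c8=4.
Step 27. [r5c6∈{7}] r5c6 has the single candidate 7. So r5c6=7.
Step 28. [r4c4∈{5}] r4c4's peers cover all but 5. So r4c4=5.
Step 29. [r4c6∈{1}] only 1 remains possible at r4c6 ⇒ r4c6=1.
Step 30. [r5c5∈{2}] only 2 remains possible at r5c5 ⇒ r5c5=2.
Step 31. [r3c6∈{8}] only 8 remains possible at r3c6. So r3c6=8.
Step 32. [r6c9∈{1}] only 1 remains possible at r6c9 ⇒ r6c9=1.
Step 33. [r9c8∈{8}] r9c8 has the single candidate 8 ⇒ r9c8=8.
Step 34. [r9c7∈{5}] r9c7 has the single candidate 5. So r9c7=5.
Step 35. [r8c3∈{5}] r8c3's peers cover all but 5. So r8c3=5.
Step 36. [r1c1∈{1}] only 1 remains possible at r1c1, so r1c1=1.
Step 37. [r4c1∈{8}] nothing but 8 survives at r4c1, so r4c1=8.
Step 38. [r1c4∈{6}] r1c4 is down to just 6, so r1c4=6.
Step 39. [r1c8∈{9}] r1c8's peers cover all but 9. So r1c8=9.
Step 40. [r1c7∈{7}] nothing but 7 survives at r1c7. So r1c7=7.
Step 41. [r2c3∈{6}] r2c3 is down to just 6. So r2c3=6.
Step 42. [r4c8∈{3}] r4c8's peers cover all but 3, so r4c8=3.
Step 43. [r2c8∈{2}] r2c8's peers cover all but 2 ⇒ r2c8=2.
Step 44. [r1c5∈{3}] nothing but 3 survives at r1c5. So r1c5=3.
Step 45. [r6c2∈{4}] r6c2 is down to just 4 ⇒ r6c2=4.

Answer: 1 2 8 6 3 4 7 9 5 / 7 3 6 1 9 5 4 2 8 / 4 5 9 2 7 8 1 6 3 / 8 9 7 5 4 1 2 3 6 / 6 1 3 9 2 7 8 5 4 / 5 4 2 8 6 3 9 7 1 / 3 8 1 7 5 9 6 4 2 / 2 7 5 4 8 6 3 1 9 / 9 6 4 3 1 2 5 8 7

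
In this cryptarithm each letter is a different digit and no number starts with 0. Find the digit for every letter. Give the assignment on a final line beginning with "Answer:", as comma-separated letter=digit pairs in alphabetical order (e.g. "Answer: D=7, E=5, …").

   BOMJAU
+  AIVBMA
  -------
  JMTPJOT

Step 1. [col 1: U + A ≡ T (mod 10)] no forcing yet in column 1 (carry-in 0); T=3 is free and consistent — try it, so T=3.
Step 2. [col 1: U + A ≡ T (mod 10)] no forcing yet in column 1 (carry-in 0); A=6 is free and consistent — try it. So A=6.
Step 3. [J] the sum has 7 digits but both addends have 6; that extra leading digit J is the final carry, namely 1 ⇒ J=1.
Step 4. [col 1: U + A ≡ T (mod 10)] column 1 reads U+A+carry(0)=T with A=6, T=3; with digits 1,3,6 already taken and all letters distinct, the only value for U is 7, so U=7.
Step 5. [col 2: A + M ≡ O (mod 10)] column 2 (A + M ≡ O (mod 10), carry-in 1) doesn't pin M yet; pick M=5 and continue ⇒ M=5.
Step 6. [col 2: A + M ≡ O (mod 10)] column 2: given A=6, M=5, carry-in 1, and digits 1,3,5,6,7 already taken and all letters distinct, A+M≡O (mod 10) forces O=2, so O=2.
Step 7. [col 3: J + B ≡ J (mod 10)] in column 3 we have J+B≡J with carry-in 1; given J=1 and digits 1,2,3,5,6,7 already taken and all letters distinct, that pins B to 9 ⇒ B=9.
Step 8. [col 4: M + V ≡ P (mod 10)] V=8 is one option consistent with column 4 (M + V ≡ P (mod 10), carry-in 1) — take it, so V=8.
Step 9. [col 4: M + V ≡ P (mod 10)] column 4: given M=5, V=8, carry-in 1, and digits 1,2,3,5,6,7,8,9 already taken and all letters distinct, M+V≡P (mod 10) forces P=4 ⇒ P=4.
Step 10. [col 5: O + I ≡ T (mod 10)] from column 5 (O=2, T=3, carry-in 1, digits 1,2,3,4,5,6,7,8,9 already taken and all letters distinct): I must equal 0. So I=0.

Answer: A=6, B=9, I=0, J=1, M=5, O=2, P=4, T=3, U=7, V=8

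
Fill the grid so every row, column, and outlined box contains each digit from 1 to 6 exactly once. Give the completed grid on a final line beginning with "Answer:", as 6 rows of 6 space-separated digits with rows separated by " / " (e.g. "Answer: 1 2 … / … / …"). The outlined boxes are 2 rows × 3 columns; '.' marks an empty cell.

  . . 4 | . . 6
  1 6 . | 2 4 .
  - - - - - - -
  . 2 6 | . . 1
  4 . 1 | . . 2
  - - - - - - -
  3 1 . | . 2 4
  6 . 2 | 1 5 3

Step 1. [r3c5∈{3}] nothing but 3 survives at r3c5 ⇒ r3c5=3.
Step 2. [r3c1∈{5}] nothing but 5 survives at r3c1 ⇒ r3c1=5.
Step 3. [r1c2∈{3,5}] r1c2 is the only open cell in col 2 admitting 5 ⇒ r1c2=5.
Step 4. [r4c5∈{6}] nothing but 6 survives at r4c5. So r4c5=6.
Step 5. [r2c3∈{3}] nothing but 3 survives at r2c3. So r2c3=3.
Step 6. [r2c6∈{5}] nothing but 5 survives at r2c6 ⇒ r2c6=5.
Step 7. [r6c2∈{4}] nothing but 4 survives at r6c2, so r6c2=4.
Step 8. [r5c3∈{5}] r5c3 is down to just 5 ⇒ r5c3=5.
Step 9. [r5c4∈{6}] r5c4's peers cover all but 6. So r5c4=6.
Step 10. [r1c1∈{2}] nothing but 2 survives at r1c1, so r1c1=2.
Step 11. [r1c4∈{3}] r1c4's peers cover all but 3, so r1c4=3.
Step 12. [r3c4∈{4}] only 4 remains possible at r3c4 ⇒ r3c4=4.
Step 13. [r4c4∈{5}] r4c4 has the single candidate 5, so r4c4=5.
Step 14. [r1c5∈{1}] nothing but 1 survives at r1c5, so r1c5=1.
Step 15. [r4c2∈{3}] only 3 remains possible at r4c2 ⇒ r4c2=3.

Answer: 2 5 4 3 1 6 / 1 6 3 2 4 5 / 5 2 6 4 3 1 / 4 3 1 5 6 2 / 3 1 5 6 2 4 / 6 4 2 1 5 3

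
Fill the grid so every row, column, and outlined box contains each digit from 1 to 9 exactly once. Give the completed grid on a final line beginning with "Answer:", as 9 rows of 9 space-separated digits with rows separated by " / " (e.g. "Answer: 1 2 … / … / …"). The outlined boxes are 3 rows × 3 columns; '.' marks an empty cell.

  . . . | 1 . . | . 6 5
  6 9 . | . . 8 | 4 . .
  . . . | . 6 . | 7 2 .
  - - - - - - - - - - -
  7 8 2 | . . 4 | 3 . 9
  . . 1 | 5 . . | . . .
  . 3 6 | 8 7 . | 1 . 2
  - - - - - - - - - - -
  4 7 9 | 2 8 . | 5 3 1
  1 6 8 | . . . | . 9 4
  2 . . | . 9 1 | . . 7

Step 1. [r2c5∈{2,3,5}] across row 2, 2 lands solely at r2c5. So r2c5=2.
Step 2. [r3c6∈{3,5,9}] across box 2, 5 lands solely at r3c6 ⇒ r3c6=5.
Step 3. [r9c3∈{3,5}] r9c3 is the only open cell in box 7 admitting 3 ⇒ r9c3=3.
Step 4. [r3c3∈{4}] r3c3's peers cover all but 4 ⇒ r3c3=4.
Step 5. [r5c6∈{2,3,6,9}] in row 5, 2 fits only at r5c6 ⇒ r5c6=2.
Step 6. [r9c7∈{6,8}] box 9 places 6 nowhere but r9c7 ⇒ r9c7=6.
Step 7. [r5c7∈{8}] r5c7 is down to just 8 ⇒ r5c7=8.
Step 8. [r5c5∈{3}] r5c5 is down to just 3 ⇒ r5c5=3.
Step 9. [r3c9∈{3,8}] across col 9, 8 lands solely at r3c9 ⇒ r3c9=8.
Step 10. [r6c1∈{5,9}] r6c1 is the only open cell in col 1 admitting 5. So r6c1=5.
Step 11. [r3c4∈{3,9}] in row 3, 9 fits only at r3c4. So r3c4=9.
Step 12. [r1c3∈{7}] r1c3 has the single candidate 7. So r1c3=7.
Step 13. [r1c6∈{3}] nothing but 3 survives at r1c6, so r1c6=3.
Step 14. [r8c6∈{7}] r8c6 is down to just 7, so r8c6=7.
Step 15. [r6c8∈{4}] r6c8 is down to just 4 ⇒ r6c8=4.
Step 16. [r5c8∈{7}] only 7 remains possible at r5c8 ⇒ r5c8=7.
Step 17. [r9c4∈{4}] only 4 remains possible at r9c4. So r9c4=4.
Step 18. [r4c4∈{6}] r4c4's peers cover all but 6 ⇒ r4c4=6.
Step 19. [r7c6∈{6}] r7c6 has the single candidate 6 ⇒ r7c6=6.
Step 20. [r2c9∈{3}] nothing but 3 survives at r2c9 ⇒ r2c9=3.
Step 21. [r5c9∈{6}] only 6 remains possible at r5c9. So r5c9=6.
Step 22. [r2c3∈{5}] only 5 remains possible at r2c3. So r2c3=5.
Step 23. [r6c6∈{9}] r6c6 has the single candidate 9, so r6c6=9.
Step 24. [r8c5∈{5}] r8c5 has the single candidate 5 ⇒ r8c5=5.
Step 25. [r2c8∈{1}] r2c8 has the single candidate 1, so r2c8=1.
Step 26. [r3c1∈{3}] nothing but 3 survives at r3c1. So r3c1=3.
Step 27. [r1c2∈{2}] only 2 remains possible at r1c2. So r1c2=2.
Step 28. [r9c2∈{5}] only 5 remains possible at r9c2, so r9c2=5.
Step 29. [r8c4∈{3}] nothing but 3 survives at r8c4 ⇒ r8c4=3.
Step 30. [r5c2∈{4}] only 4 remains possible at r5c2. So r5c2=4.
Step 31. [r3c2∈{1}] r3c2 has the single candidate 1, so r3c2=1.
Step 32. [r9c8∈{8}] only 8 remains possible at r9c8. So r9c8=8.
Step 33. [r1c7∈{9}] r1c7 has the single candidate 9. So r1c7=9.
Step 34. [r2c4∈{7}] r2c4 has the single candidate 7 ⇒ r2c4=7.
Step 35. [r1c5∈{4}] r1c5's peers cover all but 4 ⇒ r1c5=4.
Step 36. [r4c8∈{5}] only 5 remains possible at r4c8 ⇒ r4c8=5.
Step 37. [r4c5∈{1}] r4c5's peers cover all but 1, so r4c5=1.
Step 38. [r5c1∈{9}] only 9 remains possible at r5c1 ⇒ r5c1=9.
Step 39. [r1c1∈{8}] r1c1 has the single candidate 8 ⇒ r1c1=8.
Step 40. [r8c7∈{2}] r8c7's peers cover all but 2 ⇒ r8c7=2.

Answer: 8 2 7 1 4 3 9 6 5 / 6 9 5 7 2 8 4 1 3 / 3 1 4 9 6 5 7 2 8 / 7 8 2 6 1 4 3 5 9 / 9 4 1 5 3 2 8 7 6 / 5 3 6 8 7 9 1 4 2 / 4 7 9 2 8 6 5 3 1 / 1 6 8 3 5 7 2 9 4 / 2 5 3 4 9 1 6 8 7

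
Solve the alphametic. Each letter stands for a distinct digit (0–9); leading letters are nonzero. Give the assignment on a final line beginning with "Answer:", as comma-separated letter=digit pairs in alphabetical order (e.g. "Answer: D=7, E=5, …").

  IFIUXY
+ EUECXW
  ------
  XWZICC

Step 1. [col 1: Y + W ≡ C (mod 10)] column 1 (Y + W ≡ C (mod 10), carry-in 0) doesn't pin W yet; pick W=7 and continue ⇒ W=7.
Step 2. [col 1: Y + W ≡ C (mod 10)] Y=1 is one option consistent with column 1 (Y + W ≡ C (mod 10), carry-in 0) — take it ⇒ Y=1.
Step 3. [col 1: Y + W ≡ C (mod 10)] in column 1 we have Y+W≡C with carry-in 0; given Y=1, W=7 and digits 1,7 already taken and all letters distinct, that pins C to 8, so C=8.
Step 4. [col 2: X + X ≡ C (mod 10)] X=9 is one option consistent with column 2 (X + X ≡ C (mod 10), carry-in 0) — take it ⇒ X=9.
Step 5. [col 3: U + C ≡ I (mod 10)] column 3 (U + C ≡ I (mod 10), carry-in 1) doesn't pin U yet; pick U=4 and continue ⇒ U=4.
Step 6. [col 3: U + C ≡ I (mod 10)] from column 3 (U=4, C=8, carry-in 1, digits 1,4,7,8,9 already taken and all letters distinct): I must equal 3 ⇒ I=3.
Step 7. [col 4: I + E ≡ Z (mod 10)] Z=0 is one option consistent with column 4 (I + E ≡ Z (mod 10), carry-in 1) — take it ⇒ Z=0.
Step 8. [col 4: I + E ≡ Z (mod 10)] from column 4 (I=3, Z=0, carry-in 1, digits 0,1,3,4,7,8,9 already taken and all letters distinct): E must equal 6, so E=6.
Step 9. [col 5: F + U ≡ W (mod 10)] from column 5 (U=4, W=7, carry-in 1, digits 0,1,3,4,6,7,8,9 already taken and all letters distinct): F must equal 2. So F=2.

Answer: C=8, E=6, F=2, I=3, U=4, W=7, X=9, Y=1, Z=0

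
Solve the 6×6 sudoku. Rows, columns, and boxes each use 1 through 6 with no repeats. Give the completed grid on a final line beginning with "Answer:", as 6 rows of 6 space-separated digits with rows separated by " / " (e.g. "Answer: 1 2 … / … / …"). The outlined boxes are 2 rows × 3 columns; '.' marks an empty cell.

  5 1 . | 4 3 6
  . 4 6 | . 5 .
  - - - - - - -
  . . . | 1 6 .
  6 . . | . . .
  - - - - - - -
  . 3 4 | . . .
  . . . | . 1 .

Step 1. [r6c1∈{2}] r6c1 is down to just 2, so r6c1=2.
Step 2. [r6c3∈{5}] r6c3 has the single candidate 5, so r6c3=5.
Step 3. [r2c4∈{2}] nothing but 2 survives at r2c4 ⇒ r2c4=2.
Step 4. [r6c6∈{3,4}] in row 6, 4 fits only at r6c6, so r6c6=4.
Step 5. [r1c3∈{2}] only 2 remains possible at r1c3 ⇒ r1c3=2.
Step 6. [r3c3∈{3}] r3c3's peers cover all but 3. So r3c3=3.
Step 7. [r4c6∈{2,3,5}] col 6 places 3 nowhere but r4c6 ⇒ r4c6=3.
Step 8. [r4c4∈{5}] nothing but 5 survives at r4c4. So r4c4=5.
Step 9. [r3c6∈{2}] r3c6 is down to just 2. So r3c6=2.
Step 10. [r6c2∈{6}] only 6 remains possible at r6c2. So r6c2=6.
Step 11. [r4c3∈{1}] r4c3's peers cover all but 1. So r4c3=1.
Step 12. [r2c6∈{1}] r2c6 is down to just 1 ⇒ r2c6=1.
Step 13. [r5c6∈{5}] r5c6 is down to just 5. So r5c6=5.
Step 14. [r5c4∈{6}] r5c4 is down to just 6, so r5c4=6.
Step 15. [r2c1∈{3}] r2c1 has the single candidate 3 ⇒ r2c1=3.
Step 16. [r3c2∈{5}] nothing but 5 survives at r3c2. So r3c2=5.
Step 17. [r4c5∈{4}] nothing but 4 survives at r4c5. So r4c5=4.
Step 18. [r5c5∈{2}] r5c5 is down to just 2 ⇒ r5c5=2.
Step 19. [r5c1∈{1}] r5c1 is down to just 1. So r5c1=1.
Step 20. [r6c4∈{3}] r6c4 is down to just 3 ⇒ r6c4=3.
Step 21. [r4c2∈{2}] r4c2 is down to just 2. So r4c2=2.
Step 22. [r3c1∈{4}] nothing but 4 survives at r3c1 ⇒ r3c1=4.

Answer: 5 1 2 4 3 6 / 3 4 6 2 5 1 / 4 5 3 1 6 2 / 6 2 1 5 4 3 / 1 3 4 6 2 5 / 2 6 5 3 1 4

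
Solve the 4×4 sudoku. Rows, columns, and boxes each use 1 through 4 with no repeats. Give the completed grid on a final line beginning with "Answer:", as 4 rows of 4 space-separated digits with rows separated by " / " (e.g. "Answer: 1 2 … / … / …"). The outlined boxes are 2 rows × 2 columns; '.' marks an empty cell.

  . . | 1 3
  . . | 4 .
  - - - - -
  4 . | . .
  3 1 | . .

Step 1. [r3c2∈{2}] r3c2's peers cover all but 2, so r3c2=2.
Step 2. [r2c4∈{2}] r2c4 has the single candidate 2 ⇒ r2c4=2.
Step 3. [r3c4∈{1}] r3c4 is down to just 1, so r3c4=1.
Step 4. [r2c1∈{1}] only 1 remains possible at r2c1, so r2c1=1.
Step 5. [r1c1∈{2}] only 2 remains possible at r1c1 ⇒ r1c1=2.
Step 6. [r3c3∈{3}] r3c3's peers cover all but 3, so r3c3=3.
Step 7. [r4c4∈{4}] nothing but 4 survives at r4c4, so r4c4=4.
Step 8. [r2c2∈{3}] r2c2 has the single candidate 3. So r2c2=3.
Step 9. [r1c2∈{4}] r1c2 is down to just 4 ⇒ r1c2=4.
Step 10. [r4c3∈{2}] r4c3 is down to just 2, so r4c3=2.

Answer: 2 4 1 3 / 1 3 4 2 / 4 2 3 1 / 3 1 2 4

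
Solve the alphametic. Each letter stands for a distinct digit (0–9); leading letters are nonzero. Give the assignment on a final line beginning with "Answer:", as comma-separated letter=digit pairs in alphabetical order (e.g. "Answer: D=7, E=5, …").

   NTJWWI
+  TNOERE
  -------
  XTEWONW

Step 1. [col 1: I + E ≡ W (mod 10)] E=7 is one option consistent with column 1 (I + E ≡ W (mod 10), carry-in 0) — take it, so E=7.
Step 2. [X] adding two 6-digit numbers gives at most 6+1 digits, and here it does — X is that final carry and must be 1. So X=1.
Step 3. [col 1: I + E ≡ W (mod 10)] column 1 (I + E ≡ W (mod 10), carry-in 0) doesn't pin I yet; pick I=6 and continue ⇒ I=6.
Step 4. [col 1: I + E ≡ W (mod 10)] from column 1 (I=6, E=7, carry-in 0, digits 1,6,7 already taken and all letters distinct): W must equal 3. So W=3.
Step 5. [col 2: W + R ≡ N (mod 10)] several values work for R in column 2 (W + R ≡ N (mod 10), carry-in 1); try R=5 ⇒ R=5.
Step 6. [col 2: W + R ≡ N (mod 10)] from column 2 (W=3, R=5, carry-in 1, digits 1,3,5,6,7 already taken and all letters distinct): N must equal 9. So N=9.
Step 7. [col 3: W + E ≡ O (mod 10)] column 3: given W=3, E=7, carry-in 0, and digits 1,3,5,6,7,9 already taken and all letters distinct, W+E≡O (mod 10) forces O=0 ⇒ O=0.
Step 8. [col 4: J + O ≡ W (mod 10)] column 4: given O=0, W=3, carry-in 1, and digits 0,1,3,5,6,7,9 already taken and all letters distinct, J+O≡W (mod 10) forces J=2. So J=2.
Step 9. [col 5: T + N ≡ E (mod 10)] column 5: given N=9, E=7, carry-in 0, and digits 0,1,2,3,5,6,7,9 already taken and all letters distinct, T+N≡E (mod 10) forces T=8. So T=8.

Answer: E=7, I=6, J=2, N=9, O=0, R=5, T=8, W=3, X=1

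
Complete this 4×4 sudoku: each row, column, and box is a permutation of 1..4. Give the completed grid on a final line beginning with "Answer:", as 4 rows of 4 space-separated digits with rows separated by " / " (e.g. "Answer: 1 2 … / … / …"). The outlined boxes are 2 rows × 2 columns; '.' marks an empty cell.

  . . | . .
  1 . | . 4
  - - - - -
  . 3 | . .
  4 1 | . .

Step 1. [r2c3∈{2,3}] row 2 places 3 nowhere but r2c3. So r2c3=3.
Step 2. [r4c3∈{2}] only 2 remains possible at r4c3. So r4c3=2.
Step 3. [r1c4∈{1,2}] col 4 places 2 nowhere but r1c4, so r1c4=2.
Step 4. [r1c3∈{1}] r1c3 is down to just 1, so r1c3=1.
Step 5. [r3c4∈{1}] nothing but 1 survives at r3c4. So r3c4=1.
Step 6. [r4c4∈{3}] r4c4 is down to just 3, so r4c4=3.
Step 7. [r1c1∈{3}] nothing but 3 survives at r1c1 ⇒ r1c1=3.
Step 8. [r1c2∈{4}] r1c2's peers cover all but 4 ⇒ r1c2=4.
Step 9. [r3c1∈{2}] r3c1 is down to just 2. So r3c1=2.
Step 10. [r3c3∈{4}] only 4 remains possible at r3c3 ⇒ r3c3=4.
Step 11. [r2c2∈{2}] only 2 remains possible at r2c2, so r2c2=2.

Answer: 3 4 1 2 / 1 2 3 4 / 2 3 4 1 / 4 1 2 3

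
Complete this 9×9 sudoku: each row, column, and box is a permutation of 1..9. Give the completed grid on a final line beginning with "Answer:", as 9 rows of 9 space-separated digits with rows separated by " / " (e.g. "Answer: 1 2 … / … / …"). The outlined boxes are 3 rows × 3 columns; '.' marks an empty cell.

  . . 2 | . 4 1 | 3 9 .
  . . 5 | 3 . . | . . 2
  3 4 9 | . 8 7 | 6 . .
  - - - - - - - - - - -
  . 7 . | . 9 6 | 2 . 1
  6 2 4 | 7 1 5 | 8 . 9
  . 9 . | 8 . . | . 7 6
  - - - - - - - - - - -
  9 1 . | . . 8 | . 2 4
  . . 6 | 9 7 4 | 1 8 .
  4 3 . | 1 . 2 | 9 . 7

Step 1. [r7c7∈{5}] only 5 remains possible at r7c7 ⇒ r7c7=5.
Step 2. [r4c8∈{3,4,5}] 5 has one home in box 6: r4c8 ⇒ r4c8=5.
Step 3. [r2c1∈{1,7,8}] in box 1, 1 fits only at r2c1. So r2c1=1.
Step 4. [r2c5∈{6}] r2c5 is down to just 6, so r2c5=6.
Step 5. [r1c9∈{5,8}] r1c9 is the only open cell in col 9 admitting 8 ⇒ r1c9=8.
Step 6. [r6c6∈{3}] nothing but 3 survives at r6c6 ⇒ r6c6=3.
Step 7. [r6c7∈{4}] r6c7 has the single candidate 4. So r6c7=4.
Step 8. [r3c4∈{2,5}] in row 3, 2 fits only at r3c4, so r3c4=2.
Step 9. [r4c1∈{8}] r4c1 has the single candidate 8. So r4c1=8.
Step 10. [r6c1∈{5}] r6c1 is down to just 5. So r6c1=5.
Step 11. [r1c1∈{7}] nothing but 7 survives at r1c1, so r1c1=7.
Step 12. [r8c1∈{2}] r8c1 is down to just 2 ⇒ r8c1=2.
Step 13. [r6c5∈{2}] r6c5 has the single candidate 2 ⇒ r6c5=2.
Step 14. [r9c5∈{5}] nothing but 5 survives at r9c5 ⇒ r9c5=5.
Step 15. [r7c4∈{6}] only 6 remains possible at r7c4, so r7c4=6.
Step 16. [r7c5∈{3}] r7c5's peers cover all but 3 ⇒ r7c5=3.
Step 17. [r3c8∈{1}] r3c8 is down to just 1. So r3c8=1.
Step 18. [r2c7∈{7}] r2c7 has the single candidate 7, so r2c7=7.
Step 19. [r8c9∈{3}] only 3 remains possible at r8c9 ⇒ r8c9=3.
Step 20. [r9c8∈{6}] r9c8 is down to just 6 ⇒ r9c8=6.
Step 21. [r1c2∈{6}] nothing but 6 survives at r1c2, so r1c2=6.
Step 22. [r2c2∈{8}] r2c2 is down to just 8. So r2c2=8.
Step 23. [r2c8∈{4}] r2c8 is down to just 4 ⇒ r2c8=4.
Step 24. [r7c3∈{7}] only 7 remains possible at r7c3, so r7c3=7.
Step 25. [r5c8∈{3}] r5c8's peers cover all but 3, so r5c8=3.
Step 26. [r3c9∈{5}] nothing but 5 survives at r3c9 ⇒ r3c9=5.
Step 27. [r1c4∈{5}] nothing but 5 survives at r1c4. So r1c4=5.
Step 28. [r6c3∈{1}] r6c3 has the single candidate 1 ⇒ r6c3=1.
Step 29. [r9c3∈{8}] only 8 remains possible at r9c3. So r9c3=8.
Step 30. [r4c4∈{4}] r4c4 has the single candidate 4. So r4c4=4.
Step 31. [r8c2∈{5}] only 5 remains possible at r8c2. So r8c2=5.
Step 32. [r2c6∈{9}] only 9 remains possible at r2c6 ⇒ r2c6=9.
Step 33. [r4c3∈{3}] only 3 remains possible at r4c3 ⇒ r4c3=3.

Answer: 7 6 2 5 4 1 3 9 8 / 1 8 5 3 6 9 7 4 2 / 3 4 9 2 8 7 6 1 5 / 8 7 3 4 9 6 2 5 1 / 6 2 4 7 1 5 8 3 9 / 5 9 1 8 2 3 4 7 6 / 9 1 7 6 3 8 5 2 4 / 2 5 6 9 7 4 1 8 3 / 4 3 8 1 5 2 9 6 7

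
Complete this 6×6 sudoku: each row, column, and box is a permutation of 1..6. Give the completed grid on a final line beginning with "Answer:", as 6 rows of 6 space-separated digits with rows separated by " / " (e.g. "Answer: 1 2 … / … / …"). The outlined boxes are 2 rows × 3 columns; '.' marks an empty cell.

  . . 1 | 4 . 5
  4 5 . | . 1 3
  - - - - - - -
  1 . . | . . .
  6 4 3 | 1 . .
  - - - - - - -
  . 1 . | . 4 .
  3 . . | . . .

Step 1. [r3c2∈{2}] r3c2's peers cover all but 2, so r3c2=2.
Step 2. [r6c2∈{6}] r6c2 is down to just 6. So r6c2=6.
Step 3. [r3c3∈{5}] r3c3 is down to just 5 ⇒ r3c3=5.
Step 4. [r5c3∈{2}] r5c3 is down to just 2. So r5c3=2.
Step 5. [r1c5∈{2,6}] in row 1, 6 fits only at r1c5 ⇒ r1c5=6.
Step 6. [r5c4∈{3,5,6}] row 5 places 3 nowhere but r5c4, so r5c4=3.
Step 7. [r6c4∈{2,5}] across col 4, 5 lands solely at r6c4. So r6c4=5.
Step 8. [r4c6∈{2}] r4c6 has the single candidate 2. So r4c6=2.
Step 9. [r5c6∈{6}] r5c6's peers cover all but 6, so r5c6=6.
Step 10. [r3c6∈{4}] nothing but 4 survives at r3c6. So r3c6=4.
Step 11. [r3c4∈{6}] r3c4's peers cover all but 6, so r3c4=6.
Step 12. [r3c5∈{3}] r3c5 has the single candidate 3, so r3c5=3.
Step 13. [r1c2∈{3}] r1c2 has the single candidate 3 ⇒ r1c2=3.
Step 14. [r6c6∈{1}] r6c6 is down to just 1. So r6c6=1.
Step 15. [r6c5∈{2}] r6c5 is down to just 2, so r6c5=2.
Step 16. [r5c1∈{5}] r5c1 is down to just 5, so r5c1=5.
Step 17. [r6c3∈{4}] nothing but 4 survives at r6c3 ⇒ r6c3=4.
Step 18. [r4c5∈{5}] r4c5 has the single candidate 5 ⇒ r4c5=5.
Step 19. [r2c4∈{2}] r2c4's peers cover all but 2 ⇒ r2c4=2.
Step 20. [r2c3∈{6}] only 6 remains possible at r2c3 ⇒ r2c3=6.
Step 21. [r1c1∈{2}] r1c1 is down to just 2 ⇒ r1c1=2.

Answer: 2 3 1 4 6 5 / 4 5 6 2 1 3 / 1 2 5 6 3 4 / 6 4 3 1 5 2 / 5 1 2 3 4 6 / 3 6 4 5 2 1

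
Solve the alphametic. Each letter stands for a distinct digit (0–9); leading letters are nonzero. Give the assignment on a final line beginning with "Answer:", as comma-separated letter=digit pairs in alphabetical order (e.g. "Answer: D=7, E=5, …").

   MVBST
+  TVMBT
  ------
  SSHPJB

Step 1. [col 1: T + T ≡ B (mod 10)] several values work for B in column 1 (T + T ≡ B (mod 10), carry-in 0); try B=6, so B=6.
Step 2. [S] adding two 5-digit numbers gives at most 5+1 digits, and here it does — S is that final carry and must be 1. So S=1.
Step 3. [col 1: T + T ≡ B (mod 10)] T=3 is one option consistent with column 1 (T + T ≡ B (mod 10), carry-in 0) — take it ⇒ T=3.
Step 4. [col 2: S + B ≡ J (mod 10)] in column 2 we have S+B≡J with carry-in 0; given S=1, B=6 and digits 1,3,6 already taken and all letters distinct, that pins J to 7. So J=7.
Step 5. [col 3: B + M ≡ P (mod 10)] P=4 is one option consistent with column 3 (B + M ≡ P (mod 10), carry-in 0) — take it. So P=4.
Step 6. [col 3: B + M ≡ P (mod 10)] column 3: given B=6, P=4, carry-in 0, and digits 1,3,4,6,7 already taken and all letters distinct, B+M≡P (mod 10) forces M=8 ⇒ M=8.
Step 7. [col 4: V + V ≡ H (mod 10)] from column 4 (nothing yet, carry-in 1, digits 1,3,4,6,7,8 already taken and all letters distinct): H must equal 5, so H=5.
Step 8. [col 4: V + V ≡ H (mod 10)] column 4 reads V+V+carry(1)=H with H=5; with digits 1,3,4,5,6,7,8 already taken and all letters distinct, the only value for V is 2 ⇒ V=2.

Answer: B=6, H=5, J=7, M=8, P=4, S=1, T=3, V=2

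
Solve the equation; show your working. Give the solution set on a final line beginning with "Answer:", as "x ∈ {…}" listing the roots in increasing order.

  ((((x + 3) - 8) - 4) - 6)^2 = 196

Step 1. [((((x + 3) - 8) - 4) - 6)^2 = 196] 196 ≥ 0, LHS is (·)² — take ±√, so sqrt: (((x + 3) - 8) - 4) - 6 = 14 or -14.
Step 2. [(((x + 3) - 8) - 4) - 6 = 14 or -14] peel the -6: add 6 from each side. So sub: ((x + 3) - 8) - 4 = 20 or -8.
Step 3. [((x + 3) - 8) - 4 = 20 or -8] 4 comes off first (add 4) ⇒ sub: (x + 3) - 8 = 24 or -4.
Step 4. [(x + 3) - 8 = 24 or -4] the outer -8 inverts by adding 8, so sub: x + 3 = 32 or 4.
Step 5. [x + 3 = 32 or 4] the outer +3 inverts by subtracting 3. So sub: x = 29 or 1.

Answer: x ∈ {1, 29}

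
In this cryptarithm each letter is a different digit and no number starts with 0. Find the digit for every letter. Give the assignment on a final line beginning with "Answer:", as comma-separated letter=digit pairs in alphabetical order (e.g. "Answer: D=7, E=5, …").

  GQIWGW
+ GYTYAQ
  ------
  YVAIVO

Step 1. [col 1: W + Q ≡ O (mod 10)] column 1 (W + Q ≡ O (mod 10), carry-in 0) doesn't pin O yet; pick O=0 and continue. So O=0.
Step 2. [col 1: W + Q ≡ O (mod 10)] Q=3 is one option consistent with column 1 (W + Q ≡ O (mod 10), carry-in 0) — take it. So Q=3.
Step 3. [col 1: W + Q ≡ O (mod 10)] from column 1 (Q=3, O=0, carry-in 0, digits 0,3 already taken and all letters distinct): W must equal 7, so W=7.
Step 4. [col 2: G + A ≡ V (mod 10)] several values work for G in column 2 (G + A ≡ V (mod 10), carry-in 1); try G=1. So G=1.
Step 5. [col 2: G + A ≡ V (mod 10)] several values work for V in column 2 (G + A ≡ V (mod 10), carry-in 1); try V=6 ⇒ V=6.
Step 6. [col 2: G + A ≡ V (mod 10)] from column 2 (G=1, V=6, carry-in 1, digits 0,1,3,6,7 already taken and all letters distinct): A must equal 4, so A=4.
Step 7. [col 3: W + Y ≡ I (mod 10)] column 3 (W + Y ≡ I (mod 10), carry-in 0) doesn't pin Y yet; pick Y=2 and continue ⇒ Y=2.
Step 8. [col 3: W + Y ≡ I (mod 10)] column 3: given W=7, Y=2, carry-in 0, and digits 0,1,2,3,4,6,7 already taken and all letters distinct, W+Y≡I (mod 10) forces I=9, so I=9.
Step 9. [col 4: I + T ≡ A (mod 10)] column 4 reads I+T+carry(0)=A with I=9, A=4; with digits 0,1,2,3,4,6,7,9 already taken and all letters distinct, the only value for T is 5 ⇒ T=5.

Answer: A=4, G=1, I=9, O=0, Q=3, T=5, V=6, W=7, Y=2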